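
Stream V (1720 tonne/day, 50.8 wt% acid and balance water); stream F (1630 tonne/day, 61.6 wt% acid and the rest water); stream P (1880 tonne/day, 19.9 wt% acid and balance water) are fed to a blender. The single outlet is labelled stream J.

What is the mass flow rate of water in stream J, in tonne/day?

2978 tonne/day

water out = water in = 1720×0.492 + 1630×0.384 + 1880×0.801 = 2978 tonne/day.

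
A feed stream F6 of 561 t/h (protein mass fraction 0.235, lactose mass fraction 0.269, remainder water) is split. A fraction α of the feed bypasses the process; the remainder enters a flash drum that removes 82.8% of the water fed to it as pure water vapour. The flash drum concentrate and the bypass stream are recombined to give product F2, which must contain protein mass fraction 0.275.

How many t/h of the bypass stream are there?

362.3 t/h

All 561×0.235 = 131.83 t/h of protein reaches F2, so F2 = 131.83/0.275 = 479.4 t/h and vapour = 81.6 t/h.
The evaporator receives (1−α)·561 of feed at 0.496 water and removes 0.828 of that water:
0.828×0.496×(1−α)×561 = 81.6
(1−α) = 81.6/230.4 = 0.3542;  α = 0.6458.
Bypass flow = 0.6458×561 = 362.31 t/h.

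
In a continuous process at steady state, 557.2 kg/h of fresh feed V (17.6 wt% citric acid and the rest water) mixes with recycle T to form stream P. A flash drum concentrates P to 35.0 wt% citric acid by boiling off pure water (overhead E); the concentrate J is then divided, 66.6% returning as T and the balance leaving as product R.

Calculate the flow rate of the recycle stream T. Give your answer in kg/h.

558.7 kg/h

Overall citric acid balance (none leaves overhead): citric acid in fresh feed = citric acid in product, i.e. 557.2×0.176 = (1−0.666)·J·0.350.
J = 98.067/(0.350×0.334) = 838.9 kg/h.
Recycle T = 0.666×838.9 = 558.71 kg/h.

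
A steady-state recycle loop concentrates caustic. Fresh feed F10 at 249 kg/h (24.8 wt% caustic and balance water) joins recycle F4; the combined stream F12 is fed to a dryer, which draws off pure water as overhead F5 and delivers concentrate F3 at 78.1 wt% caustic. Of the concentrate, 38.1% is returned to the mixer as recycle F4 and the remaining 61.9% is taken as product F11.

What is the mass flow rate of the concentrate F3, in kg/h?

127.7 kg/h

Overall caustic balance (none leaves overhead): caustic in fresh feed = caustic in product, i.e. 249×0.248 = (1−0.381)·F3·0.781.
F3 = 61.752/(0.781×0.619) = 127.73 kg/h.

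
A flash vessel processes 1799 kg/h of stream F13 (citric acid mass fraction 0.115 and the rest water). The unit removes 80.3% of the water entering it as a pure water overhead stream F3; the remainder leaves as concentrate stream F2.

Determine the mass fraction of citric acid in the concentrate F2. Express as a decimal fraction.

citric acid is not removed: 1799×0.115 = 206.89 kg/h of citric acid enters F2.
water entering = 1799×0.885 = 1592.1 kg/h; overhead removed = 0.803×1592.1 = 1278.5 kg/h.
Concentrate = 1799 − 1278.5 = 520.53 kg/h.
Mass fraction = 206.89/520.53 = 0.397.

0.397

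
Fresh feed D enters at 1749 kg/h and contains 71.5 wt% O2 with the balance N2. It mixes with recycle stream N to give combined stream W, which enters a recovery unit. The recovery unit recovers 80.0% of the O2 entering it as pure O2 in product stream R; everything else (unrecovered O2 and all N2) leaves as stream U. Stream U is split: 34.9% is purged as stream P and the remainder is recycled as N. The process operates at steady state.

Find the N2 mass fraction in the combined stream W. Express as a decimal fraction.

N2 enters only via D and leaves only via the purge: 1749×0.285 = 0.349×(N2 in U), and the recovery unit passes all N2, so N2 in W = N2 in U = 1428.3 kg/h.
O2 in W: m_A = 1749×0.715 + (1−0.349)·(1−0.800)·m_A, so m_A = 1250.5/0.8698 = 1437.7 kg/h.
W = 1437.7 + 1428.3 = 2866 kg/h.
N2 fraction in W = 1428.3/2866 = 0.4983.

0.4983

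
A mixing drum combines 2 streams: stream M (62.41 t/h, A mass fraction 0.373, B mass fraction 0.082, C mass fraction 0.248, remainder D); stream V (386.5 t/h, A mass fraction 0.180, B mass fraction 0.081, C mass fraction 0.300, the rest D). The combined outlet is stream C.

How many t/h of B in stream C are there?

B out = B in = 62.41×0.082 + 386.5×0.081 = 36.424 t/h.

36.42 t/h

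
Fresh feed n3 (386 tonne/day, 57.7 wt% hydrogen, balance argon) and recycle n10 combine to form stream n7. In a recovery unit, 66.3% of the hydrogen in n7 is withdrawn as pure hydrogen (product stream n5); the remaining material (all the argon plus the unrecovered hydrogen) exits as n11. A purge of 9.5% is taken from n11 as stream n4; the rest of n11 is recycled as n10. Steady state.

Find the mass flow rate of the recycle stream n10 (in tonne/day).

argon enters only via n3 and leaves only via the purge: 386×0.423 = 0.095×(argon in n11), and the recovery unit passes all argon, so argon in n7 = argon in n11 = 1718.7 tonne/day.
hydrogen in n7: m_A = 386×0.577 + (1−0.095)·(1−0.663)·m_A, so m_A = 222.72/0.6950 = 320.46 tonne/day.
n11 = (1−0.663)×320.46 + 1718.7 = 1826.7 tonne/day.
Recycle n10 = (1−0.095)×1826.7 = 1653.2 tonne/day.

1653 tonne/day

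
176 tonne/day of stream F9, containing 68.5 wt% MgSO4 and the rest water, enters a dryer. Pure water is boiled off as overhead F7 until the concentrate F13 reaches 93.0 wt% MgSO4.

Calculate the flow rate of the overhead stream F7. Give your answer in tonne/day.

46.37 tonne/day

MgSO4 is conserved: 176×0.685 = 120.56 tonne/day all reports to the concentrate.
Concentrate = 120.56/(target fraction) = 129.63 tonne/day.
Overhead = 176 − 129.63 = 46.366 tonne/day.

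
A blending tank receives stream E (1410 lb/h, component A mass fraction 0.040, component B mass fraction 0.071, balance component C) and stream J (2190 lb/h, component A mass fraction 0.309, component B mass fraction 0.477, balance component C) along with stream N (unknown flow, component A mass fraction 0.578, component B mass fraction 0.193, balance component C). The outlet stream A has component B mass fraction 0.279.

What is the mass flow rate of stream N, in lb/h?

1632 lb/h

Let N be the unknown flow. Total out = 3600 + N.
component B balance: 1144.7 + 0.193·N = 0.279·(3600 + N)
(0.193 − 0.279)·N = 0.279×3600 − 1144.7 = -140.34
N = -140.34 / -0.086 = 1631.9 lb/h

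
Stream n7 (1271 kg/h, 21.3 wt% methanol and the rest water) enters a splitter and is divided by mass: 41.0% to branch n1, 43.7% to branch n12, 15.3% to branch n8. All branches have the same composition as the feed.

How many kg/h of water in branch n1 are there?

Branch n1 total = 0.410×1271 = 521.11 kg/h.
water in n1 = 0.787×521.11 = 410.11 kg/h.

410.1 kg/h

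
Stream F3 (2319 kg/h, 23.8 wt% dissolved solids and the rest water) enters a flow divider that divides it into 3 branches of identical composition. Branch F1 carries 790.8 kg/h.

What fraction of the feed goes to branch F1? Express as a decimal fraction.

Fraction to F1 = 790.8/2319 = 0.3410.

0.341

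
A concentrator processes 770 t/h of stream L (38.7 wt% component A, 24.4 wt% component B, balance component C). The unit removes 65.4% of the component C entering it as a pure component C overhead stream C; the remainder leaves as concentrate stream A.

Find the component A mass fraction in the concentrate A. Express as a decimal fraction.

0.510

component A is not removed: 770×0.387 = 297.99 t/h of component A enters A.
component C entering = 770×0.369 = 284.13 t/h; overhead removed = 0.654×284.13 = 185.82 t/h.
Concentrate = 770 − 185.82 = 584.18 t/h.
Mass fraction = 297.99/584.18 = 0.510.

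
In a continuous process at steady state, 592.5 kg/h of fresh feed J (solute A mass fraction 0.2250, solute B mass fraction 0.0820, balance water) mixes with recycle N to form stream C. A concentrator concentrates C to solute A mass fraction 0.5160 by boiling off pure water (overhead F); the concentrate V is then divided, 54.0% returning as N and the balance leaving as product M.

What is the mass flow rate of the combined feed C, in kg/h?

895.8 kg/h

Overall solute A balance (none leaves overhead): solute A in fresh feed = solute A in product, i.e. 592.5×0.225 = (1−0.540)·V·0.516.
V = 133.31/(0.516×0.460) = 561.65 kg/h.
Recycle N = 0.540×561.65 = 303.29 kg/h.
Combined feed C = 592.5 + 303.29 = 895.79 kg/h.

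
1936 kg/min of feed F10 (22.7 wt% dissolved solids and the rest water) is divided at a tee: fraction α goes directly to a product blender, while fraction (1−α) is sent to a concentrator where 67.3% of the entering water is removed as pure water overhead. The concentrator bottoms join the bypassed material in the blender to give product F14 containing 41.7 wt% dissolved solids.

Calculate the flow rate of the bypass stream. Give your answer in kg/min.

All 1936×0.227 = 439.47 kg/min of dissolved solids reaches F14, so F14 = 439.47/0.417 = 1053.9 kg/min and vapour = 882.11 kg/min.
The evaporator receives (1−α)·1936 of feed at 0.773 water and removes 0.673 of that water:
0.673×0.773×(1−α)×1936 = 882.11
(1−α) = 882.11/1007.2 = 0.8758;  α = 0.1242.
Bypass flow = 0.1242×1936 = 240.38 kg/min.

240.4 kg/min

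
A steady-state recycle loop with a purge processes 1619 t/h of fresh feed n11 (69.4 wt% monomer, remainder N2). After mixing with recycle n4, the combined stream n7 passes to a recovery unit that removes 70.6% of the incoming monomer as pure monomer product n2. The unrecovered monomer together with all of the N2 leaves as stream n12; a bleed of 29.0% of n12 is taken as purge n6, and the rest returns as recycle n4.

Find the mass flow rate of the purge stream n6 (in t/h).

N2 enters only via n11 and leaves only via the purge: 1619×0.306 = 0.290×(N2 in n12), and the recovery unit passes all N2, so N2 in n7 = N2 in n12 = 1708.3 t/h.
monomer in n7: m_A = 1619×0.694 + (1−0.290)·(1−0.706)·m_A, so m_A = 1123.6/0.7913 = 1420 t/h.
n12 = (1−0.706)×1420 + 1708.3 = 2125.8 t/h.
Purge n6 = 0.290×2125.8 = 616.48 t/h.

616.5 t/h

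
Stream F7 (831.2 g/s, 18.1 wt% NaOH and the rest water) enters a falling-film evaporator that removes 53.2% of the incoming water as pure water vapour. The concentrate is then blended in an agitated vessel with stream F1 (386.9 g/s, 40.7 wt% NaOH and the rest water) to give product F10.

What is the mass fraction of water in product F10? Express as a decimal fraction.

Vapour removed = 0.532×0.819×831.2 = 362.16 g/s; concentrate = 469.04 g/s.
water reaching the mixer = 318.59 (from concentrate) + 386.9×0.593 = 548.02 g/s.
Product flow = 469.04 + 386.9 = 855.94 g/s; water fraction = 0.6403.

0.6403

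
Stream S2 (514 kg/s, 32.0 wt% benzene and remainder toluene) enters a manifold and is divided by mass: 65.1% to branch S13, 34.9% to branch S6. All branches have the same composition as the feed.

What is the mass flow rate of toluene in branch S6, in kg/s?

Branch S6 total = 0.349×514 = 179.39 kg/s.
toluene in S6 = 0.680×179.39 = 121.98 kg/s.

122 kg/s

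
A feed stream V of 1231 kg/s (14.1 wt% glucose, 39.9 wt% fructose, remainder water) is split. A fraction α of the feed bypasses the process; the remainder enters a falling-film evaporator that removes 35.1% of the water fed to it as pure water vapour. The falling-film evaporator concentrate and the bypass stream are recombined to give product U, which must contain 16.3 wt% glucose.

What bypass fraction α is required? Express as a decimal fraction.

All 1231×0.141 = 173.57 kg/s of glucose reaches U, so U = 173.57/0.163 = 1064.9 kg/s and vapour = 166.15 kg/s.
The evaporator receives (1−α)·1231 of feed at 0.460 water and removes 0.351 of that water:
0.351×0.460×(1−α)×1231 = 166.15
(1−α) = 166.15/198.76 = 0.8359;  α = 0.1641.

0.164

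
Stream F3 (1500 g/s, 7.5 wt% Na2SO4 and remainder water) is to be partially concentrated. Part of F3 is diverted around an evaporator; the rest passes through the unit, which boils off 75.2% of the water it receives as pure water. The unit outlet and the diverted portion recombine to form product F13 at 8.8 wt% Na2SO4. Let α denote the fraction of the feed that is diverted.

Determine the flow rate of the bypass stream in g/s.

1181 g/s

All 1500×0.075 = 112.5 g/s of Na2SO4 reaches F13, so F13 = 112.5/0.088 = 1278.4 g/s and vapour = 221.59 g/s.
The evaporator receives (1−α)·1500 of feed at 0.925 water and removes 0.752 of that water:
0.752×0.925×(1−α)×1500 = 221.59
(1−α) = 221.59/1043.4 = 0.2124;  α = 0.7876.
Bypass flow = 0.7876×1500 = 1181.4 g/s.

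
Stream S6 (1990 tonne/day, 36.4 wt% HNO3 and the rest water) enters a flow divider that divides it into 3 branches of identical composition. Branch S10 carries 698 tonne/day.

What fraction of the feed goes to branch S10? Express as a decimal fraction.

0.351

Fraction to S10 = 698/1990 = 0.3508.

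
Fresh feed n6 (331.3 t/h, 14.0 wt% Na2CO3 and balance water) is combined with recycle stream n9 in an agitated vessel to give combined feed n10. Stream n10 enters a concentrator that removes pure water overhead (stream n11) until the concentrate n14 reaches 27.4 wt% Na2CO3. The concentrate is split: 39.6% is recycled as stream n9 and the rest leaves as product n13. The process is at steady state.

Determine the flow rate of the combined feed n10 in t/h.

442.3 t/h

Overall Na2CO3 balance (none leaves overhead): Na2CO3 in fresh feed = Na2CO3 in product, i.e. 331.3×0.140 = (1−0.396)·n14·0.274.
n14 = 46.382/(0.274×0.604) = 280.26 t/h.
Recycle n9 = 0.396×280.26 = 110.98 t/h.
Combined feed n10 = 331.3 + 110.98 = 442.28 t/h.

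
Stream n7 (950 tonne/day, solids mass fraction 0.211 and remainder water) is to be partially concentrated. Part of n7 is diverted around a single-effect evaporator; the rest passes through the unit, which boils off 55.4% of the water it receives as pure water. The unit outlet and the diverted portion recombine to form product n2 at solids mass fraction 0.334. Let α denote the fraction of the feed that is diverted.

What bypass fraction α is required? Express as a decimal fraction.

All 950×0.211 = 200.45 tonne/day of solids reaches n2, so n2 = 200.45/0.334 = 600.15 tonne/day and vapour = 349.85 tonne/day.
The evaporator receives (1−α)·950 of feed at 0.789 water and removes 0.554 of that water:
0.554×0.789×(1−α)×950 = 349.85
(1−α) = 349.85/415.25 = 0.8425;  α = 0.1575.

0.157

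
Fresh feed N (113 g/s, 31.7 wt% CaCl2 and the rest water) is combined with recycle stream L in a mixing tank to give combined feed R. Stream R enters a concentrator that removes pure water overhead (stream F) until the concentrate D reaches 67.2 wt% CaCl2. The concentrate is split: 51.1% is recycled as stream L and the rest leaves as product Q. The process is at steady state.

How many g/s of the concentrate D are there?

Overall CaCl2 balance (none leaves overhead): CaCl2 in fresh feed = CaCl2 in product, i.e. 113×0.317 = (1−0.511)·D·0.672.
D = 35.821/(0.672×0.489) = 109.01 g/s.

109 g/s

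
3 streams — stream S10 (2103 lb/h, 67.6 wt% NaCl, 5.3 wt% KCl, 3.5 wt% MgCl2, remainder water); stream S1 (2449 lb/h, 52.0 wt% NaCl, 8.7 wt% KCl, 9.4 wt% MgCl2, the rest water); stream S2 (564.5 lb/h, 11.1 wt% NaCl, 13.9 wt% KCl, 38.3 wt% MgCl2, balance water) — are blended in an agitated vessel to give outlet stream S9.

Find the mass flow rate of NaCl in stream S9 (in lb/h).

NaCl out = NaCl in = 2103×0.676 + 2449×0.520 + 564.5×0.111 = 2757.8 lb/h.

2758 lb/h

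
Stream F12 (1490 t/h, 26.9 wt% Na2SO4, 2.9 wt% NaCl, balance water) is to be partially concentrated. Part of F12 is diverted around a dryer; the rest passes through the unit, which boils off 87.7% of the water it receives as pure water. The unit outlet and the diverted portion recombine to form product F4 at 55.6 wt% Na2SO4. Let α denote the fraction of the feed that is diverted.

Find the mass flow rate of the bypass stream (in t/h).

240.7 t/h

All 1490×0.269 = 400.81 t/h of Na2SO4 reaches F4, so F4 = 400.81/0.556 = 720.88 t/h and vapour = 769.12 t/h.
The evaporator receives (1−α)·1490 of feed at 0.702 water and removes 0.877 of that water:
0.877×0.702×(1−α)×1490 = 769.12
(1−α) = 769.12/917.32 = 0.8384;  α = 0.1616.
Bypass flow = 0.1616×1490 = 240.73 t/h.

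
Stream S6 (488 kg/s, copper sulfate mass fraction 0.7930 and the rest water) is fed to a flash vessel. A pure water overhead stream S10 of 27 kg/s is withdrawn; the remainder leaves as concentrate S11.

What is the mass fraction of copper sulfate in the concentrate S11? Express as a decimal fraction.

0.8394

copper sulfate is not removed: 488×0.793 = 386.98 kg/s of copper sulfate enters S11.
Concentrate = 488 − 27 = 461 kg/s.
Mass fraction = 386.98/461 = 0.8394.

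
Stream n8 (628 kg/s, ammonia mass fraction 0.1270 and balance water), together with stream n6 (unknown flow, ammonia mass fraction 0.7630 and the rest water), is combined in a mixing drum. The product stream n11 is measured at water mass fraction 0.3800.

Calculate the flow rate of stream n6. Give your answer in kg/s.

2165 kg/s

Let n6 be the unknown flow. Total out = 628 + n6.
water balance: 548.24 + 0.237·n6 = 0.380·(628 + n6)
(0.237 − 0.380)·n6 = 0.380×628 − 548.24 = -309.6
n6 = -309.6 / -0.143 = 2165.1 kg/s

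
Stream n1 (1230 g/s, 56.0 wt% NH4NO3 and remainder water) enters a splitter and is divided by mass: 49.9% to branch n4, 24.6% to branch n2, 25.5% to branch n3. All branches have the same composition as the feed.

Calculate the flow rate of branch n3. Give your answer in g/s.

313.6 g/s

Branch n3 flow = 0.255×1230 = 313.65 g/s.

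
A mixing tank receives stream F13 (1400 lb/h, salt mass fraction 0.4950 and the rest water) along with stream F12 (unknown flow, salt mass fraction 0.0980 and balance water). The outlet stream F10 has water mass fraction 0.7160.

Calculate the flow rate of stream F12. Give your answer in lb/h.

Let F12 be the unknown flow. Total out = 1400 + F12.
water balance: 707 + 0.902·F12 = 0.716·(1400 + F12)
(0.902 − 0.716)·F12 = 0.716×1400 − 707 = 295.4
F12 = 295.4 / 0.186 = 1588.2 lb/h

1588 lb/h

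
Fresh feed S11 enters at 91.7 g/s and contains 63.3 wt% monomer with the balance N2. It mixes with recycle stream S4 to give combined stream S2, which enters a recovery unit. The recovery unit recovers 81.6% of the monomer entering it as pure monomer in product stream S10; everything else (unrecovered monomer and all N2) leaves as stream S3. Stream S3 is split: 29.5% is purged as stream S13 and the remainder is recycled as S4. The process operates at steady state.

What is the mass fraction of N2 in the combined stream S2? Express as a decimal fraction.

0.631

N2 enters only via S11 and leaves only via the purge: 91.7×0.367 = 0.295×(N2 in S3), and the recovery unit passes all N2, so N2 in S2 = N2 in S3 = 114.08 g/s.
monomer in S2: m_A = 91.7×0.633 + (1−0.295)·(1−0.816)·m_A, so m_A = 58.046/0.8703 = 66.698 g/s.
S2 = 66.698 + 114.08 = 180.78 g/s.
N2 fraction in S2 = 114.08/180.78 = 0.631.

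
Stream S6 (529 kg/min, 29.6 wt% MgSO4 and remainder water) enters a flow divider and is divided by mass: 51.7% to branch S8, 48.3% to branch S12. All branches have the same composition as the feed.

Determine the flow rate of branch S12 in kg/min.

255.5 kg/min

Branch S12 flow = 0.483×529 = 255.51 kg/min.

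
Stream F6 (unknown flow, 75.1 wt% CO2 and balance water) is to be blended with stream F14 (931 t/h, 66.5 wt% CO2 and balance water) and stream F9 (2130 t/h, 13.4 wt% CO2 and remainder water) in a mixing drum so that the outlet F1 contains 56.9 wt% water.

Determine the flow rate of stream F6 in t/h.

1296 t/h

Let F6 be the unknown flow. Total out = 3061 + F6.
water balance: 2156.5 + 0.249·F6 = 0.569·(3061 + F6)
(0.249 − 0.569)·F6 = 0.569×3061 − 2156.5 = -414.76
F6 = -414.76 / -0.320 = 1296.1 t/h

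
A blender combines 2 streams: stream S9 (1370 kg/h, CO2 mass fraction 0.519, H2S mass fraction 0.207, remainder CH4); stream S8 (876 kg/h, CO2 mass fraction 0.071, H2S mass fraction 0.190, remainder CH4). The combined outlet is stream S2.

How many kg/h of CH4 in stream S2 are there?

1023 kg/h

CH4 out = CH4 in = 1370×0.274 + 876×0.739 = 1022.7 kg/h.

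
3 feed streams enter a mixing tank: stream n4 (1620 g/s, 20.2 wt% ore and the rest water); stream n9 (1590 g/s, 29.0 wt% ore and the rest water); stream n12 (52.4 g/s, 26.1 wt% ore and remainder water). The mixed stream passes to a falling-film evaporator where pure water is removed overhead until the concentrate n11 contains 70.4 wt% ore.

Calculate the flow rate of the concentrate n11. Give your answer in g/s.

ore entering = 1620×0.202 + 1590×0.290 + 52.4×0.261 = 802.02 g/s.
All ore reports to n11, so n11 = 802.02/0.704 = 1139.2 g/s.

1139 g/s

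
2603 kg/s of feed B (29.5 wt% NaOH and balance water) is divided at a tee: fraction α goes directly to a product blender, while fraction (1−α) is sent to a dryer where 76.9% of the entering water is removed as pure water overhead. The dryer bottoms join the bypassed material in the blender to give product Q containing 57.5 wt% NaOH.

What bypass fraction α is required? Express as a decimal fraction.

0.102

All 2603×0.295 = 767.88 kg/s of NaOH reaches Q, so Q = 767.88/0.575 = 1335.5 kg/s and vapour = 1267.5 kg/s.
The evaporator receives (1−α)·2603 of feed at 0.705 water and removes 0.769 of that water:
0.769×0.705×(1−α)×2603 = 1267.5
(1−α) = 1267.5/1411.2 = 0.8982;  α = 0.1018.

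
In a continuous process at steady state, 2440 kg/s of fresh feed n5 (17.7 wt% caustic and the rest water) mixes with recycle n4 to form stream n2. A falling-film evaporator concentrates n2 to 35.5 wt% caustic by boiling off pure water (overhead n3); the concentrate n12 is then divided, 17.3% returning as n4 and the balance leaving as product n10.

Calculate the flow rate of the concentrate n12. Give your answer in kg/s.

Overall caustic balance (none leaves overhead): caustic in fresh feed = caustic in product, i.e. 2440×0.177 = (1−0.173)·n12·0.355.
n12 = 431.88/(0.355×0.827) = 1471.1 kg/s.

1471 kg/s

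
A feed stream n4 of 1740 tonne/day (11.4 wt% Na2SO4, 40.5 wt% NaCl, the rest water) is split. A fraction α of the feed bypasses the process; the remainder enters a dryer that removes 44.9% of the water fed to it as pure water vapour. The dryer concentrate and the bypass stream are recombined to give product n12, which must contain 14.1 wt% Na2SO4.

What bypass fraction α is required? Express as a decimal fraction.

All 1740×0.114 = 198.36 tonne/day of Na2SO4 reaches n12, so n12 = 198.36/0.141 = 1406.8 tonne/day and vapour = 333.19 tonne/day.
The evaporator receives (1−α)·1740 of feed at 0.481 water and removes 0.449 of that water:
0.449×0.481×(1−α)×1740 = 333.19
(1−α) = 333.19/375.79 = 0.8867;  α = 0.1133.

0.113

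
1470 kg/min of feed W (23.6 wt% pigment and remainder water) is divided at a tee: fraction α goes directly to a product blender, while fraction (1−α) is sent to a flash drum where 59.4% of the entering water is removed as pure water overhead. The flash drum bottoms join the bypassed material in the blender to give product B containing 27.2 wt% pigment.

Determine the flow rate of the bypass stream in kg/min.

All 1470×0.236 = 346.92 kg/min of pigment reaches B, so B = 346.92/0.272 = 1275.4 kg/min and vapour = 194.56 kg/min.
The evaporator receives (1−α)·1470 of feed at 0.764 water and removes 0.594 of that water:
0.594×0.764×(1−α)×1470 = 194.56
(1−α) = 194.56/667.11 = 0.2916;  α = 0.7084.
Bypass flow = 0.7084×1470 = 1041.3 kg/min.

1041 kg/min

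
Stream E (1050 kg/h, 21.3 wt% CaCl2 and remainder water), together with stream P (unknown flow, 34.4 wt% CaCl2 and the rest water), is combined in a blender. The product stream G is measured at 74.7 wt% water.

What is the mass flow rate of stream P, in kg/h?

461.5 kg/h

Let P be the unknown flow. Total out = 1050 + P.
water balance: 826.35 + 0.656·P = 0.747·(1050 + P)
(0.656 − 0.747)·P = 0.747×1050 − 826.35 = -42
P = -42 / -0.091 = 461.54 kg/h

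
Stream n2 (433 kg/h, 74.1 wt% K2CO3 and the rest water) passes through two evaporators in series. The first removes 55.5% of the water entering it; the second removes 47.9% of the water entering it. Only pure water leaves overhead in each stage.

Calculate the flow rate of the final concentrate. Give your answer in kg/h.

water in feed = 433×0.259 = 112.15 kg/h.
After stage 1: water left = (1−0.555)×112.15 = 49.905; stream total = 370.76 kg/h.
After stage 2: water left = (1−0.479)×49.905 = 26.001; final concentrate = 346.85 kg/h.

346.9 kg/h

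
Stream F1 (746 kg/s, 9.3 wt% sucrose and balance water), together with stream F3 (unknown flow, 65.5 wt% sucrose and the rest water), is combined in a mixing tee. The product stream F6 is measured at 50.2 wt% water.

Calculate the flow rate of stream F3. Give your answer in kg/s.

1924 kg/s

Let F3 be the unknown flow. Total out = 746 + F3.
water balance: 676.62 + 0.345·F3 = 0.502·(746 + F3)
(0.345 − 0.502)·F3 = 0.502×746 − 676.62 = -302.13
F3 = -302.13 / -0.157 = 1924.4 kg/s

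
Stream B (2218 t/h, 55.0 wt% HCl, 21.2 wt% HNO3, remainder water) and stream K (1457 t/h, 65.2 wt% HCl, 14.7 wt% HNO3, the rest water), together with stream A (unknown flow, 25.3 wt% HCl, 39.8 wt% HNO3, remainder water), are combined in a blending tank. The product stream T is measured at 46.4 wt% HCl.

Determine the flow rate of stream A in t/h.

Let A be the unknown flow. Total out = 3675 + A.
HCl balance: 2169.9 + 0.253·A = 0.464·(3675 + A)
(0.253 − 0.464)·A = 0.464×3675 − 2169.9 = -464.66
A = -464.66 / -0.211 = 2202.2 t/h

2202 t/h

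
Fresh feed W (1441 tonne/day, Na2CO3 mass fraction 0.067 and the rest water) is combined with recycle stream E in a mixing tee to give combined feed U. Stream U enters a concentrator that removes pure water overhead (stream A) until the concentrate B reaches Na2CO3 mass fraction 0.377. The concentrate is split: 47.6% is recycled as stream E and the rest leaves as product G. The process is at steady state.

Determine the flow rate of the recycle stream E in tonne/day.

232.6 tonne/day

Overall Na2CO3 balance (none leaves overhead): Na2CO3 in fresh feed = Na2CO3 in product, i.e. 1441×0.067 = (1−0.476)·B·0.377.
B = 96.547/(0.377×0.524) = 488.73 tonne/day.
Recycle E = 0.476×488.73 = 232.63 tonne/day.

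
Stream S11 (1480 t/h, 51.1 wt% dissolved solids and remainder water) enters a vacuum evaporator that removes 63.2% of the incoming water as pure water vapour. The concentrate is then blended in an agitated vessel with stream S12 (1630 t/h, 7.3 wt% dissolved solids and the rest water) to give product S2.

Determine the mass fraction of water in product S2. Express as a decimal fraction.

Vapour removed = 0.632×0.489×1480 = 457.39 t/h; concentrate = 1022.6 t/h.
water reaching the mixer = 266.33 (from concentrate) + 1630×0.927 = 1777.3 t/h.
Product flow = 1022.6 + 1630 = 2652.6 t/h; water fraction = 0.670.

0.670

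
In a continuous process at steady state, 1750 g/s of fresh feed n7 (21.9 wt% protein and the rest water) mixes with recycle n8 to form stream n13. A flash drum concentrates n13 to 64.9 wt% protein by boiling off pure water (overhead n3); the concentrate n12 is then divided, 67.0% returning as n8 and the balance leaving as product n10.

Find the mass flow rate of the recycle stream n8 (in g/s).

Overall protein balance (none leaves overhead): protein in fresh feed = protein in product, i.e. 1750×0.219 = (1−0.670)·n12·0.649.
n12 = 383.25/(0.649×0.330) = 1789.5 g/s.
Recycle n8 = 0.670×1789.5 = 1198.9 g/s.

1199 g/s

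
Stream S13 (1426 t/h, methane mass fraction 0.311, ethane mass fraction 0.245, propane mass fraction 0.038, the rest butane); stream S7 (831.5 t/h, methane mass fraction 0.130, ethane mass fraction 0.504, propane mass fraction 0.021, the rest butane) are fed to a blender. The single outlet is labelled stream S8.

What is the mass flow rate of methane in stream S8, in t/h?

551.6 t/h

methane out = methane in = 1426×0.311 + 831.5×0.130 = 551.58 t/h.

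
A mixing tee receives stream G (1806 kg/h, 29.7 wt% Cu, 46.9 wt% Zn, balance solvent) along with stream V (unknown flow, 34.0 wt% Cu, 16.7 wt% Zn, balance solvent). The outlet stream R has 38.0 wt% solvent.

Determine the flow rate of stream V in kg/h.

2333 kg/h

Let V be the unknown flow. Total out = 1806 + V.
solvent balance: 422.6 + 0.493·V = 0.380·(1806 + V)
(0.493 − 0.380)·V = 0.380×1806 − 422.6 = 263.68
V = 263.68 / 0.113 = 2333.4 kg/h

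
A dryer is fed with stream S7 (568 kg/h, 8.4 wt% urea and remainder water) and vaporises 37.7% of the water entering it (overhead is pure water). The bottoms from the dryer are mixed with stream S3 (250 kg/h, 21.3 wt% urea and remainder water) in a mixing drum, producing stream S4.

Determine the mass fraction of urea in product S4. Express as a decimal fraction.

Vapour removed = 0.377×0.916×568 = 196.15 kg/h; concentrate = 371.85 kg/h.
urea reaching the mixer = 47.712 (from concentrate) + 250×0.213 = 100.96 kg/h.
Product flow = 371.85 + 250 = 621.85 kg/h; urea fraction = 0.1624.

0.1624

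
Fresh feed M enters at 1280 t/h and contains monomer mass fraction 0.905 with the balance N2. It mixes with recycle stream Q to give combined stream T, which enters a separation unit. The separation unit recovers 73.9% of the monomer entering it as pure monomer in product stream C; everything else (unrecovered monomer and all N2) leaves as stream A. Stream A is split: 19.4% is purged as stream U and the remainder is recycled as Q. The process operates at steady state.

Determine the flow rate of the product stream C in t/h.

monomer in T: m_A = 1280×0.905 + (1−0.194)·(1−0.739)·m_A, so m_A = 1158.4/0.7896 = 1467 t/h.
Product C = 0.739×1467 = 1084.1 t/h.

1084 t/h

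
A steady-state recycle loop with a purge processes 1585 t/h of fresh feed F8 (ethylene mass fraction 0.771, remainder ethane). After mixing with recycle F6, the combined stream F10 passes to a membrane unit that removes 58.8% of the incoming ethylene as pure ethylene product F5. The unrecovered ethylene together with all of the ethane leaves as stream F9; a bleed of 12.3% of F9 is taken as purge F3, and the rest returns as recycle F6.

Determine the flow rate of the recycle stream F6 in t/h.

3279 t/h

ethane enters only via F8 and leaves only via the purge: 1585×0.229 = 0.123×(ethane in F9), and the membrane unit passes all ethane, so ethane in F10 = ethane in F9 = 2950.9 t/h.
ethylene in F10: m_A = 1585×0.771 + (1−0.123)·(1−0.588)·m_A, so m_A = 1222/0.6387 = 1913.4 t/h.
F9 = (1−0.588)×1913.4 + 2950.9 = 3739.3 t/h.
Recycle F6 = (1−0.123)×3739.3 = 3279.3 t/h.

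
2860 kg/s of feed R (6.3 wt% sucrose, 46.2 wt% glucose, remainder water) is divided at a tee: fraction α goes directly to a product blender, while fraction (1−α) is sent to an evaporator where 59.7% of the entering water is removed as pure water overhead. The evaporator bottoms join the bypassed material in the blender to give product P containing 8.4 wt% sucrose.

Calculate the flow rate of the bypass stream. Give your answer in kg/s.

338.6 kg/s

All 2860×0.063 = 180.18 kg/s of sucrose reaches P, so P = 180.18/0.084 = 2145 kg/s and vapour = 715 kg/s.
The evaporator receives (1−α)·2860 of feed at 0.475 water and removes 0.597 of that water:
0.597×0.475×(1−α)×2860 = 715
(1−α) = 715/811.02 = 0.8816;  α = 0.1184.
Bypass flow = 0.1184×2860 = 338.62 kg/s.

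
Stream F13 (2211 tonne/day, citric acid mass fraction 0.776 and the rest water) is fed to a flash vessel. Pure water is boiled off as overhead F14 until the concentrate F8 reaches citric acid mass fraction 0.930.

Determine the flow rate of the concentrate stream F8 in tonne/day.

citric acid is conserved: 2211×0.776 = 1715.7 tonne/day all reports to the concentrate.
Concentrate = 1715.7/(target fraction) = 1844.9 tonne/day.

1845 tonne/day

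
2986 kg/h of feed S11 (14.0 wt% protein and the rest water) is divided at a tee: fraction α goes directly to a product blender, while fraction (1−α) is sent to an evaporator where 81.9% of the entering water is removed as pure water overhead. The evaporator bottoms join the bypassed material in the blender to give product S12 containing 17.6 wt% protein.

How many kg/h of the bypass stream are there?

2119 kg/h

All 2986×0.140 = 418.04 kg/h of protein reaches S12, so S12 = 418.04/0.176 = 2375.2 kg/h and vapour = 610.77 kg/h.
The evaporator receives (1−α)·2986 of feed at 0.860 water and removes 0.819 of that water:
0.819×0.860×(1−α)×2986 = 610.77
(1−α) = 610.77/2103.2 = 0.2904;  α = 0.7096.
Bypass flow = 0.7096×2986 = 2118.8 kg/h.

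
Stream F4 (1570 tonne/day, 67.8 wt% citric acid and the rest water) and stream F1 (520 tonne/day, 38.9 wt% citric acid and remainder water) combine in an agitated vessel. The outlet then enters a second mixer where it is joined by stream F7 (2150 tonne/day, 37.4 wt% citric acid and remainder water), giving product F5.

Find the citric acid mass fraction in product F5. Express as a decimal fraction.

0.488

Overall, product flow = 4240 tonne/day.
citric acid in = 1570×0.678 + 520×0.389 + 2150×0.374 = 2070.8 tonne/day.
citric acid fraction in F5 = 0.488.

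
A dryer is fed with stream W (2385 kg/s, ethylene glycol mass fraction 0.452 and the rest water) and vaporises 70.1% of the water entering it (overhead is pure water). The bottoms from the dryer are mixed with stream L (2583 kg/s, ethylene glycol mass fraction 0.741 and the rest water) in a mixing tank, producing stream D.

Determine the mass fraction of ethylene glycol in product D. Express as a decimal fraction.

0.738

Vapour removed = 0.701×0.548×2385 = 916.19 kg/s; concentrate = 1468.8 kg/s.
ethylene glycol reaching the mixer = 1078 (from concentrate) + 2583×0.741 = 2992 kg/s.
Product flow = 1468.8 + 2583 = 4051.8 kg/s; ethylene glycol fraction = 0.738.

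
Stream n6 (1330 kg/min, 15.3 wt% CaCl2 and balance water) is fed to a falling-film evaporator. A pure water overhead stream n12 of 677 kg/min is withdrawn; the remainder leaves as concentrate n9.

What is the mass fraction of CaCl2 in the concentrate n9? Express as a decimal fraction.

0.312

CaCl2 is not removed: 1330×0.153 = 203.49 kg/min of CaCl2 enters n9.
Concentrate = 1330 − 677 = 653 kg/min.
Mass fraction = 203.49/653 = 0.312.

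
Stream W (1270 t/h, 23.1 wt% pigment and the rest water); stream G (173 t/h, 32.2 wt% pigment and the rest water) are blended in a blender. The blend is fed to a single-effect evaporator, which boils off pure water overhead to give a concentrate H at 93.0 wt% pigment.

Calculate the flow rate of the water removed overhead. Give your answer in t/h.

pigment entering = 1270×0.231 + 173×0.322 = 349.08 t/h.
All pigment reports to H, so H = 349.08/0.930 = 375.35 t/h.
Total feed = 1443 t/h; overhead = 1443 − 375.35 = 1067.6 t/h.

1068 t/h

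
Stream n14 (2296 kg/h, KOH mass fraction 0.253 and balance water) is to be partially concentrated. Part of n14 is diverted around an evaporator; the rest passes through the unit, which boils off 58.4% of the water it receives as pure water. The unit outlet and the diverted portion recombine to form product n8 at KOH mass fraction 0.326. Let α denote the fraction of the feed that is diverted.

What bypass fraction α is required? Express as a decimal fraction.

All 2296×0.253 = 580.89 kg/h of KOH reaches n8, so n8 = 580.89/0.326 = 1781.9 kg/h and vapour = 514.13 kg/h.
The evaporator receives (1−α)·2296 of feed at 0.747 water and removes 0.584 of that water:
0.584×0.747×(1−α)×2296 = 514.13
(1−α) = 514.13/1001.6 = 0.5133;  α = 0.4867.

0.487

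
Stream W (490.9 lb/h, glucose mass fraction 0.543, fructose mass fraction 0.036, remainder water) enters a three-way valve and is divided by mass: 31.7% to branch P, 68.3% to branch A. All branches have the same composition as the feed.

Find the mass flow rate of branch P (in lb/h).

155.6 lb/h

Branch P flow = 0.317×490.9 = 155.62 lb/h.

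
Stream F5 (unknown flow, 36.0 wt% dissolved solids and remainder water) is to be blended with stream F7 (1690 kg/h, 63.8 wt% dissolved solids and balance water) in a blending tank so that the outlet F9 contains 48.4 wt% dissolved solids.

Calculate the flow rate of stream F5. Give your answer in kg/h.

Let F5 be the unknown flow. Total out = 1690 + F5.
dissolved solids balance: 1078.2 + 0.360·F5 = 0.484·(1690 + F5)
(0.360 − 0.484)·F5 = 0.484×1690 − 1078.2 = -260.26
F5 = -260.26 / -0.124 = 2098.9 kg/h

2099 kg/h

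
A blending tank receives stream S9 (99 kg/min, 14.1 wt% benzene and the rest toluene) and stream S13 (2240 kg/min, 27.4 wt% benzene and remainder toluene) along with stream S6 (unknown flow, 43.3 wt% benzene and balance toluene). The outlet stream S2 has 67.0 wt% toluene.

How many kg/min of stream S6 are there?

1400 kg/min

Let S6 be the unknown flow. Total out = 2339 + S6.
toluene balance: 1711.3 + 0.567·S6 = 0.670·(2339 + S6)
(0.567 − 0.670)·S6 = 0.670×2339 − 1711.3 = -144.15
S6 = -144.15 / -0.103 = 1399.5 kg/min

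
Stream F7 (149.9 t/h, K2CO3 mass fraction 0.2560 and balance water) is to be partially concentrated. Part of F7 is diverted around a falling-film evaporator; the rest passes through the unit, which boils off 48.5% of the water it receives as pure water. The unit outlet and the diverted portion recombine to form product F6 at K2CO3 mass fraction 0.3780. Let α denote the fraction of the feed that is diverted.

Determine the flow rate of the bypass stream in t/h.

15.82 t/h

All 149.9×0.256 = 38.374 t/h of K2CO3 reaches F6, so F6 = 38.374/0.378 = 101.52 t/h and vapour = 48.38 t/h.
The evaporator receives (1−α)·149.9 of feed at 0.744 water and removes 0.485 of that water:
0.485×0.744×(1−α)×149.9 = 48.38
(1−α) = 48.38/54.09 = 0.8944;  α = 0.1056.
Bypass flow = 0.1056×149.9 = 15.823 t/h.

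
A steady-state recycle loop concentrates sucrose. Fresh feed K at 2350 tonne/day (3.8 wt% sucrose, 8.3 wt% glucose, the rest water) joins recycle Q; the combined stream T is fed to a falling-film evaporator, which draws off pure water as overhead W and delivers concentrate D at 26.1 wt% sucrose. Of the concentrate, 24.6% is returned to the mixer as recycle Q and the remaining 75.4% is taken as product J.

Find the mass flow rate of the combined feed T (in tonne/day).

2462 tonne/day

Overall sucrose balance (none leaves overhead): sucrose in fresh feed = sucrose in product, i.e. 2350×0.038 = (1−0.246)·D·0.261.
D = 89.3/(0.261×0.754) = 453.77 tonne/day.
Recycle Q = 0.246×453.77 = 111.63 tonne/day.
Combined feed T = 2350 + 111.63 = 2461.6 tonne/day.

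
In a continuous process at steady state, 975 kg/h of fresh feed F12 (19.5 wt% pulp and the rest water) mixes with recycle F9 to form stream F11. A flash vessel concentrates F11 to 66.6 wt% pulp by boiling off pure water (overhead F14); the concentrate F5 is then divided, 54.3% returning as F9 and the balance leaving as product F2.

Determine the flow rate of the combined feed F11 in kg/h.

Overall pulp balance (none leaves overhead): pulp in fresh feed = pulp in product, i.e. 975×0.195 = (1−0.543)·F5·0.666.
F5 = 190.12/(0.666×0.457) = 624.67 kg/h.
Recycle F9 = 0.543×624.67 = 339.19 kg/h.
Combined feed F11 = 975 + 339.19 = 1314.2 kg/h.

1314 kg/h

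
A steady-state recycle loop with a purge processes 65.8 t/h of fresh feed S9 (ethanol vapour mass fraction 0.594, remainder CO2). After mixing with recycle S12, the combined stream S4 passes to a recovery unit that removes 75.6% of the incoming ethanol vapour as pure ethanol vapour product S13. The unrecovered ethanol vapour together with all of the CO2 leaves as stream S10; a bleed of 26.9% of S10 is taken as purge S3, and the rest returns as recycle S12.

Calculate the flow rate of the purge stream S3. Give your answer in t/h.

29.84 t/h

CO2 enters only via S9 and leaves only via the purge: 65.8×0.406 = 0.269×(CO2 in S10), and the recovery unit passes all CO2, so CO2 in S4 = CO2 in S10 = 99.312 t/h.
ethanol vapour in S4: m_A = 65.8×0.594 + (1−0.269)·(1−0.756)·m_A, so m_A = 39.085/0.8216 = 47.57 t/h.
S10 = (1−0.756)×47.57 + 99.312 = 110.92 t/h.
Purge S3 = 0.269×110.92 = 29.837 t/h.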